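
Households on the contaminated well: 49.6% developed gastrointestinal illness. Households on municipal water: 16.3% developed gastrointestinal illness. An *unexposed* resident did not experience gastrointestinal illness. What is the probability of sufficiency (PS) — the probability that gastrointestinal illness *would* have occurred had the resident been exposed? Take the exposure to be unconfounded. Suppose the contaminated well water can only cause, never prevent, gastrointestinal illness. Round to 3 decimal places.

PS ≈ 0.398

p₁ = 0.496, p₀ = 0.163.
Under exogeneity and monotonicity, PS = (p₁ − p₀) / (1 − p₀).
PS = (0.496 − 0.163) / (1 − 0.163) = 0.333 / 0.837 ≈ 0.3978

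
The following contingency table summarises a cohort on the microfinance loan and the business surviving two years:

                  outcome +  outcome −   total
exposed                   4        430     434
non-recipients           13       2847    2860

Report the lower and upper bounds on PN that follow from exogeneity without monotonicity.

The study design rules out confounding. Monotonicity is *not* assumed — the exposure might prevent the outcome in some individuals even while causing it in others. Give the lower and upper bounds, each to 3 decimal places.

p₁ = P(outcome | exposed) = 4/434 = 0.0092166
p₀ = P(outcome | unexposed) = 13/2860 = 0.0045455
Under exogeneity alone the bounds on PN are max{0,(p₁−p₀)/p₁} ≤ PN ≤ min{1,(1−p₀)/p₁}.
  lower = (p₁ − p₀)/p₁ = 0.0046711 / 0.0092166 ≈ 0.5068
  upper = min{1, (1 − p₀)/p₁} = 0.99545 / 0.0092166 ≈ 108.0068 → capped at 1

0.507 ≤ PN ≤ 1.000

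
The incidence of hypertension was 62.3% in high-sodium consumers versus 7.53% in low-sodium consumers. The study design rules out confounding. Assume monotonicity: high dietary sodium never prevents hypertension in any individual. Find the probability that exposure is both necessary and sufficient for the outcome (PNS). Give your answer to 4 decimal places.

p₁ = 0.623, p₀ = 0.0753.
Under exogeneity and monotonicity, PNS = p₁ − p₀.
PNS = 0.623 − 0.0753 = 0.5477

PNS ≈ 0.5477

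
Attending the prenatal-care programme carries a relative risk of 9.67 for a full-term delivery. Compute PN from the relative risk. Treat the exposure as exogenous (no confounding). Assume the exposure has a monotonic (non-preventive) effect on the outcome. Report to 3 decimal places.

PN ≈ 0.897

Under exogeneity and monotonicity, PN = (RR − 1) / RR = 1 − 1/RR.
PN = (9.67 − 1) / 9.67 = 8.67 / 9.67 ≈ 0.8966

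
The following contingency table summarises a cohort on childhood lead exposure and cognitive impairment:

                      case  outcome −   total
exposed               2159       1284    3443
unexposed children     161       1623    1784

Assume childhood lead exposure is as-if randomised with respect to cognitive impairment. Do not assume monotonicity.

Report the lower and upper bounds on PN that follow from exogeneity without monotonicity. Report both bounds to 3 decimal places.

p₁ = P(outcome | exposed) = 2159/3443 = 0.62707
p₀ = P(outcome | unexposed) = 161/1784 = 0.090247
Under exogeneity alone the bounds on PN are max{0,(p₁−p₀)/p₁} ≤ PN ≤ min{1,(1−p₀)/p₁}.
  lower = (p₁ − p₀)/p₁ = 0.53682 / 0.62707 ≈ 0.8561
  upper = min{1, (1 − p₀)/p₁} = 0.90975 / 0.62707 ≈ 1.4508 → capped at 1

0.856 ≤ PN ≤ 1.000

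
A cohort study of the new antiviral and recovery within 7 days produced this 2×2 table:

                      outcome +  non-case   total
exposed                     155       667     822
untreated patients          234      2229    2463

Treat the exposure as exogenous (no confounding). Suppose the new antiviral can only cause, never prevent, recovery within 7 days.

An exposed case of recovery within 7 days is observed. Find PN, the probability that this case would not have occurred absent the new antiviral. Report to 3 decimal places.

p₁ = P(outcome | exposed) = 155/822 = 0.18856
p₀ = P(outcome | unexposed) = 234/2463 = 0.095006
Under exogeneity and monotonicity, PN = (p₁ − p₀) / p₁.
PN = (0.18856 − 0.095006) / 0.18856 = 0.093558 / 0.18856 ≈ 0.4962

PN ≈ 0.496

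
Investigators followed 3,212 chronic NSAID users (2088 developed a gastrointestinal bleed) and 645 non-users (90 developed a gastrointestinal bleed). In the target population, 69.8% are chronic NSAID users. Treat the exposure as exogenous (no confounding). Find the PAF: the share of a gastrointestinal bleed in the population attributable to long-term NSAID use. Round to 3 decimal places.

PAF ≈ 0.719

p₁ = P(outcome | exposed) = 2088/3212 = 0.65006
p₀ = P(outcome | unexposed) = 90/645 = 0.13953
Overall risk P(Y=1) = π·p₁ + (1−π)·p₀ = 0.698×0.65006 + 0.302×0.13953 = 0.49588.
Under exogeneity, PAF = [P(Y=1) − p₀] / P(Y=1).
PAF = (0.49588 − 0.13953) / 0.49588 ≈ 0.7186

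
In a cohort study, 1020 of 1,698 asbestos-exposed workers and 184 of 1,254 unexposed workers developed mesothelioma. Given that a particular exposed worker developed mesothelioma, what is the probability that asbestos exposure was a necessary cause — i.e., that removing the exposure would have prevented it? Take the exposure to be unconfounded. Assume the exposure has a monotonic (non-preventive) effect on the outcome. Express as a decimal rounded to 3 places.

p₁ = P(outcome | exposed) = 1020/1698 = 0.60071
p₀ = P(outcome | unexposed) = 184/1254 = 0.14673
Under exogeneity and monotonicity, PN = (p₁ − p₀) / p₁.
PN = (0.60071 − 0.14673) / 0.60071 = 0.45398 / 0.60071 ≈ 0.7557

PN ≈ 0.756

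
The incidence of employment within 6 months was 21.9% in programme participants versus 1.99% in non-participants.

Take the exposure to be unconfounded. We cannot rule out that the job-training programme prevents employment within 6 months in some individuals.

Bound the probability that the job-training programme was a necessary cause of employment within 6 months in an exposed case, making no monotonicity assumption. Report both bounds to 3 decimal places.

p₁ = 0.219, p₀ = 0.0199.
Under exogeneity alone the bounds on PN are max{0,(p₁−p₀)/p₁} ≤ PN ≤ min{1,(1−p₀)/p₁}.
  lower = (p₁ − p₀)/p₁ = 0.1991 / 0.219 ≈ 0.9091
  upper = min{1, (1 − p₀)/p₁} = 0.9801 / 0.219 ≈ 4.4753 → capped at 1

0.909 ≤ PN ≤ 1.000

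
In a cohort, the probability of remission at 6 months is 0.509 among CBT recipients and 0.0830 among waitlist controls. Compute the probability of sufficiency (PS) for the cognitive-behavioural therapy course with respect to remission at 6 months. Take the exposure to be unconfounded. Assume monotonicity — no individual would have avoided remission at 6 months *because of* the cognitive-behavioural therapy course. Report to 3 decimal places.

Let p₁ = 0.509, p₀ = 0.083.
Under exogeneity and monotonicity, PS = (p₁ − p₀) / (1 − p₀).
PS = (0.509 − 0.083) / (1 − 0.083) = 0.426 / 0.917 ≈ 0.4646

PS ≈ 0.465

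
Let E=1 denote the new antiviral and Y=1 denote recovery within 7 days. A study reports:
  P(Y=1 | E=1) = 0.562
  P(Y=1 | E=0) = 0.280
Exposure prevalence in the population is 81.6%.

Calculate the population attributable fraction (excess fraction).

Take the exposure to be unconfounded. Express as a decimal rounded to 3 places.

Let p₁ = 0.562, p₀ = 0.28.
Overall risk P(Y=1) = π·p₁ + (1−π)·p₀ = 0.816×0.562 + 0.184×0.28 = 0.51011.
Under exogeneity, PAF = [P(Y=1) − p₀] / P(Y=1).
PAF = (0.51011 − 0.28) / 0.51011 ≈ 0.4511

PAF ≈ 0.451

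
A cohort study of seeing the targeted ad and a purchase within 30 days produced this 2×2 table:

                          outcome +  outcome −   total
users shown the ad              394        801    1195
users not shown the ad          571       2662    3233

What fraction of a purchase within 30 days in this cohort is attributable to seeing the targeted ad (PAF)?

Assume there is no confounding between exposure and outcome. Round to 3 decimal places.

p₁ = P(outcome | exposed) = 394/1195 = 0.32971
p₀ = P(outcome | unexposed) = 571/3233 = 0.17662
Exposure prevalence π = 1195/4428 = 0.26987; overall risk P(Y=1) = 0.21793.
Under exogeneity, PAF = [P(Y=1) − p₀]/P(Y=1).
PAF = (0.21793 − 0.17662) / 0.21793 ≈ 0.1896

PAF ≈ 0.190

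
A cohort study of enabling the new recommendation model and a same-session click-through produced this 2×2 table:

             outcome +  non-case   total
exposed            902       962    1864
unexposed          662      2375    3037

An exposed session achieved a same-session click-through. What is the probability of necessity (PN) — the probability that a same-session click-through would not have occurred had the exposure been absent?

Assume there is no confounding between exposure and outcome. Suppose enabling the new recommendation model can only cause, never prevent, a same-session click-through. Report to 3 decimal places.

PN ≈ 0.550

p₁ = P(outcome | exposed) = 902/1864 = 0.48391
p₀ = P(outcome | unexposed) = 662/3037 = 0.21798
Under exogeneity and monotonicity, PN = (p₁ − p₀) / p₁.
PN = (0.48391 − 0.21798) / 0.48391 = 0.26593 / 0.48391 ≈ 0.5495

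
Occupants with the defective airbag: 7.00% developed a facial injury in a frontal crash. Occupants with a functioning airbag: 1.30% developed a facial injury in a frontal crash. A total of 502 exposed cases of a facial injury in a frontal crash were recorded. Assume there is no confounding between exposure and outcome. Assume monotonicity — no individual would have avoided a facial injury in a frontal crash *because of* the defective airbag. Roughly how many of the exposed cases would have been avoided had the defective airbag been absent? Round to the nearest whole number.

p₁ = 0.07, p₀ = 0.013.
PN = (p₁ − p₀)/p₁ = (0.07 − 0.013) / 0.07 ≈ 0.81429.
Attributable cases ≈ PN × (exposed cases) = 0.81429 × 502 ≈ 408.77.

about 409 cases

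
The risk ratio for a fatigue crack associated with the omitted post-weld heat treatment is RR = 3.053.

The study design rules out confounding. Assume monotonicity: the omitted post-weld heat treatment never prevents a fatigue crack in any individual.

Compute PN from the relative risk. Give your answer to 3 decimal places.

Under exogeneity and monotonicity, PN = (RR − 1) / RR = 1 − 1/RR.
PN = (3.053 − 1) / 3.053 = 2.053 / 3.053 ≈ 0.6725

PN ≈ 0.672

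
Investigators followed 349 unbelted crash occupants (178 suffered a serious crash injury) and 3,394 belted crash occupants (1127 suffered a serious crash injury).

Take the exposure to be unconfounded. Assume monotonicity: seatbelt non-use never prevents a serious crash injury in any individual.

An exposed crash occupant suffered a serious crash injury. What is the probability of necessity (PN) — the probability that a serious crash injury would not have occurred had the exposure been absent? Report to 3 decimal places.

p₁ = P(outcome | exposed) = 178/349 = 0.51003
p₀ = P(outcome | unexposed) = 1127/3394 = 0.33206
Under exogeneity and monotonicity, PN = (p₁ − p₀) / p₁.
PN = (0.51003 − 0.33206) / 0.51003 = 0.17797 / 0.51003 ≈ 0.3489

PN ≈ 0.349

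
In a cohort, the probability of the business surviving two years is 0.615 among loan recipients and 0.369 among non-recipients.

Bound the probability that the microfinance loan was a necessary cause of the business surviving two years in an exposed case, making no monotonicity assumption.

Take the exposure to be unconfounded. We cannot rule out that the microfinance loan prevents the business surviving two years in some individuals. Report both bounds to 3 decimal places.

Let p₁ = 0.615, p₀ = 0.369.
Under exogeneity alone the bounds on PN are max{0,(p₁−p₀)/p₁} ≤ PN ≤ min{1,(1−p₀)/p₁}.
  lower = (p₁ − p₀)/p₁ = 0.246 / 0.615 ≈ 0.4000
  upper = min{1, (1 − p₀)/p₁} = 0.631 / 0.615 ≈ 1.0260 → capped at 1

0.400 ≤ PN ≤ 1.000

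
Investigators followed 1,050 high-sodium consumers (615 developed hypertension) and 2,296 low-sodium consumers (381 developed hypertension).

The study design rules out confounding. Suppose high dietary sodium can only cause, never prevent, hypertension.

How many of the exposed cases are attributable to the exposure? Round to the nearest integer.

p₁ = P(outcome | exposed) = 615/1050 = 0.58571
p₀ = P(outcome | unexposed) = 381/2296 = 0.16594
PN = (p₁ − p₀)/p₁ = (0.58571 − 0.16594) / 0.58571 ≈ 0.71669.
Attributable cases ≈ PN × (exposed cases) = 0.71669 × 615 ≈ 440.76.

about 441 cases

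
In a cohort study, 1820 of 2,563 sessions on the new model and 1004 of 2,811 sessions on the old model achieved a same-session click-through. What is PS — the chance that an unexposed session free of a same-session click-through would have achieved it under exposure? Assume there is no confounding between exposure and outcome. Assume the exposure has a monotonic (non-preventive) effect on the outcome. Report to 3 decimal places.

PS ≈ 0.549

p₁ = P(outcome | exposed) = 1820/2563 = 0.71011
p₀ = P(outcome | unexposed) = 1004/2811 = 0.35717
Under exogeneity and monotonicity, PS = (p₁ − p₀) / (1 − p₀).
PS = (0.71011 − 0.35717) / (1 − 0.35717) = 0.35294 / 0.64283 ≈ 0.5490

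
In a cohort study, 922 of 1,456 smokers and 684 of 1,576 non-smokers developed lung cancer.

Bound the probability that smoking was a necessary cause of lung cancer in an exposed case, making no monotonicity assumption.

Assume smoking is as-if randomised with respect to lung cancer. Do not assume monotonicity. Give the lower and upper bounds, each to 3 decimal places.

0.315 ≤ PN ≤ 0.894

p₁ = P(outcome | exposed) = 922/1456 = 0.63324
p₀ = P(outcome | unexposed) = 684/1576 = 0.43401
Under exogeneity alone the bounds on PN are max{0,(p₁−p₀)/p₁} ≤ PN ≤ min{1,(1−p₀)/p₁}.
  lower = (p₁ − p₀)/p₁ = 0.19923 / 0.63324 ≈ 0.3146
  upper = min{1, (1 − p₀)/p₁} = 0.56599 / 0.63324 ≈ 0.8938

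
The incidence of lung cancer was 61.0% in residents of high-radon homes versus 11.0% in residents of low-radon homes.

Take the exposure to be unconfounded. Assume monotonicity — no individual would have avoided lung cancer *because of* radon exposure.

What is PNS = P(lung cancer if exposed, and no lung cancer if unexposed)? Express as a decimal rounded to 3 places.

p₁ = 0.61, p₀ = 0.11.
Under exogeneity and monotonicity, PNS = p₁ − p₀.
PNS = 0.61 − 0.11 = 0.5

PNS ≈ 0.500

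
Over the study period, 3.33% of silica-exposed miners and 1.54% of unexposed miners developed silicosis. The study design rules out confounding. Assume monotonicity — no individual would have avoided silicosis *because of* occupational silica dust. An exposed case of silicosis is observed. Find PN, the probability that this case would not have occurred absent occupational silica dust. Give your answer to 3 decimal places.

p₁ = 0.0333, p₀ = 0.0154.
Under exogeneity and monotonicity, PN = (p₁ − p₀) / p₁.
PN = (0.0333 − 0.0154) / 0.0333 = 0.0179 / 0.0333 ≈ 0.5375

PN ≈ 0.538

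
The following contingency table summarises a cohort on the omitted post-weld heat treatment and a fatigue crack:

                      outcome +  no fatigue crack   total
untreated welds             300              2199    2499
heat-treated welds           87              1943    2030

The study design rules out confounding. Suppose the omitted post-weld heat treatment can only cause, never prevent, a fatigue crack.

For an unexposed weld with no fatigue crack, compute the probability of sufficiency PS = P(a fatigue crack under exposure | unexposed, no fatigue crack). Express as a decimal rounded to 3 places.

PS ≈ 0.081

p₁ = P(outcome | exposed) = 300/2499 = 0.12005
p₀ = P(outcome | unexposed) = 87/2030 = 0.042857
Under exogeneity and monotonicity, PS = (p₁ − p₀)/(1 − p₀).
PS = (0.12005 − 0.042857) / 0.95714 ≈ 0.0806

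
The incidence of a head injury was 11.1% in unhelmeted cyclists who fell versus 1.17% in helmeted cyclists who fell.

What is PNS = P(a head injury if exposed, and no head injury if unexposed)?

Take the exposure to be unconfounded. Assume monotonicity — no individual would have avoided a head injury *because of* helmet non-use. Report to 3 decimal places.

PNS ≈ 0.099

p₁ = 0.111, p₀ = 0.0117.
Under exogeneity and monotonicity, PNS = p₁ − p₀.
PNS = 0.111 − 0.0117 = 0.0993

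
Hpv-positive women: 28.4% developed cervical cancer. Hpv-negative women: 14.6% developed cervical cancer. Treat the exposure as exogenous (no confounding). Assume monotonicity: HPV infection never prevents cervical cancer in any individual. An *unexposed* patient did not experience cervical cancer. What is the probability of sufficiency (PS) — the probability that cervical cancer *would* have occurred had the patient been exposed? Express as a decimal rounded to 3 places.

p₁ = 0.284, p₀ = 0.146.
Under exogeneity and monotonicity, PS = (p₁ − p₀) / (1 − p₀).
PS = (0.284 − 0.146) / (1 − 0.146) = 0.138 / 0.854 ≈ 0.1616

PS ≈ 0.162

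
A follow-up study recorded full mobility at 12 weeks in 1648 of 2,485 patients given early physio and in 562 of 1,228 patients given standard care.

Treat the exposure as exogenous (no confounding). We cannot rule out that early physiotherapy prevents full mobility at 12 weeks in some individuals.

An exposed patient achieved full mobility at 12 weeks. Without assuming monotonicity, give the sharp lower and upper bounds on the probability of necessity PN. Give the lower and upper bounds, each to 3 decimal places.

p₁ = P(outcome | exposed) = 1648/2485 = 0.66318
p₀ = P(outcome | unexposed) = 562/1228 = 0.45765
Under exogeneity alone the bounds on PN are max{0,(p₁−p₀)/p₁} ≤ PN ≤ min{1,(1−p₀)/p₁}.
  lower = (p₁ − p₀)/p₁ = 0.20552 / 0.66318 ≈ 0.3099
  upper = min{1, (1 − p₀)/p₁} = 0.54235 / 0.66318 ≈ 0.8178

0.310 ≤ PN ≤ 0.818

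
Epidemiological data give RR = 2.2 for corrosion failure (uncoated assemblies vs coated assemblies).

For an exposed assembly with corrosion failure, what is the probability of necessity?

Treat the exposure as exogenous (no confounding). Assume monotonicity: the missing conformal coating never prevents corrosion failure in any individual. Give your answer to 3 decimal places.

Under exogeneity and monotonicity, PN = (RR − 1) / RR = 1 − 1/RR.
PN = (2.2 − 1) / 2.2 = 1.2 / 2.2 ≈ 0.5455

PN ≈ 0.545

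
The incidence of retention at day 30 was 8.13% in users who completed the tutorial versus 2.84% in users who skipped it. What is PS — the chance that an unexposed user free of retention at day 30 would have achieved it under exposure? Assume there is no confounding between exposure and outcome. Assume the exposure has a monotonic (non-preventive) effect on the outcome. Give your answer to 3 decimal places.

PS ≈ 0.054

p₁ = 0.0813, p₀ = 0.0284.
Under exogeneity and monotonicity, PS = (p₁ − p₀) / (1 − p₀).
PS = (0.0813 − 0.0284) / (1 − 0.0284) = 0.0529 / 0.9716 ≈ 0.0544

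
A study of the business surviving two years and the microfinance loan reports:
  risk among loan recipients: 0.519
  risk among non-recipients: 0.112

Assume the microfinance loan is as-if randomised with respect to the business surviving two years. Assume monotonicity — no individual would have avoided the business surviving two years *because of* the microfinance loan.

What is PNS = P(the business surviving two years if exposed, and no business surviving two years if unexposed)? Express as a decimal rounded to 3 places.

PNS ≈ 0.407

Let p₁ = 0.519, p₀ = 0.112.
Under exogeneity and monotonicity, PNS = p₁ − p₀.
PNS = 0.519 − 0.112 = 0.407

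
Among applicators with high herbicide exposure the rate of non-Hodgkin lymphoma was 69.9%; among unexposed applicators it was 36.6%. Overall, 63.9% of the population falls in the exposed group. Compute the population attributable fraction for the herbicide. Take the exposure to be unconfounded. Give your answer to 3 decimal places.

PAF ≈ 0.368

p₁ = 0.699, p₀ = 0.366.
Overall risk P(Y=1) = π·p₁ + (1−π)·p₀ = 0.639×0.699 + 0.361×0.366 = 0.57879.
Under exogeneity, PAF = [P(Y=1) − p₀] / P(Y=1).
PAF = (0.57879 − 0.366) / 0.57879 ≈ 0.3676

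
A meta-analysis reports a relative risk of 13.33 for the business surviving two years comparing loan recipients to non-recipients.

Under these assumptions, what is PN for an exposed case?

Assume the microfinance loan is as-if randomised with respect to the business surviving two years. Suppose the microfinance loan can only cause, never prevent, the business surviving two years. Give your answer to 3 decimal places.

Under exogeneity and monotonicity, PN = (RR − 1) / RR = 1 − 1/RR.
PN = (13.33 − 1) / 13.33 = 12.33 / 13.33 ≈ 0.9250

PN ≈ 0.925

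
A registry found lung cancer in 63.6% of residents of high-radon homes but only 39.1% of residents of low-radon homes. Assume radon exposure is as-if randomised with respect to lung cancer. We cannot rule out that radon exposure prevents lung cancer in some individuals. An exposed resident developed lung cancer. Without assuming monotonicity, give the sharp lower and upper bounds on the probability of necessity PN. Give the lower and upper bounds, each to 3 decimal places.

0.385 ≤ PN ≤ 0.958

p₁ = 0.636, p₀ = 0.391.
Under exogeneity alone the bounds on PN are max{0,(p₁−p₀)/p₁} ≤ PN ≤ min{1,(1−p₀)/p₁}.
  lower = (p₁ − p₀)/p₁ = 0.245 / 0.636 ≈ 0.3852
  upper = min{1, (1 − p₀)/p₁} = 0.609 / 0.636 ≈ 0.9575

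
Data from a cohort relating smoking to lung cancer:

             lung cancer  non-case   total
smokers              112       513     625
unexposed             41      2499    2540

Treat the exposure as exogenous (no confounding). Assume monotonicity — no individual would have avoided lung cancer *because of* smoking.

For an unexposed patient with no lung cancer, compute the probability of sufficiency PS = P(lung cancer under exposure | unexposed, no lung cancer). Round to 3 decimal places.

p₁ = P(outcome | exposed) = 112/625 = 0.1792
p₀ = P(outcome | unexposed) = 41/2540 = 0.016142
Under exogeneity and monotonicity, PS = (p₁ − p₀)/(1 − p₀).
PS = (0.1792 − 0.016142) / 0.98386 ≈ 0.1657

PS ≈ 0.166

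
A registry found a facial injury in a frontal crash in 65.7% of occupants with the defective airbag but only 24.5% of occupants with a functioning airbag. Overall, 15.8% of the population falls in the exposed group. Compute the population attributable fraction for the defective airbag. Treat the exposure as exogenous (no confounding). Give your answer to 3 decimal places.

p₁ = 0.657, p₀ = 0.245.
Overall risk P(Y=1) = π·p₁ + (1−π)·p₀ = 0.158×0.657 + 0.842×0.245 = 0.3101.
Under exogeneity, PAF = [P(Y=1) − p₀] / P(Y=1).
PAF = (0.3101 − 0.245) / 0.3101 ≈ 0.2099

PAF ≈ 0.210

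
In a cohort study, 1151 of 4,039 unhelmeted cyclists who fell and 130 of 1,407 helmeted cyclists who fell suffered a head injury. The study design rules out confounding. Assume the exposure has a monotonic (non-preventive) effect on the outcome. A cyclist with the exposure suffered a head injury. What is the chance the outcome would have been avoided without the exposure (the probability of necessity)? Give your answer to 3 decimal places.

p₁ = P(outcome | exposed) = 1151/4039 = 0.28497
p₀ = P(outcome | unexposed) = 130/1407 = 0.092395
Under exogeneity and monotonicity, PN = (p₁ − p₀) / p₁.
PN = (0.28497 − 0.092395) / 0.28497 = 0.19258 / 0.28497 ≈ 0.6758

PN ≈ 0.676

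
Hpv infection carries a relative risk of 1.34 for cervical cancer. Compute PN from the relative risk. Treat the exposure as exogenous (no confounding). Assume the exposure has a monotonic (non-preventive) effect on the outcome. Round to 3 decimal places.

Under exogeneity and monotonicity, PN = (RR − 1) / RR = 1 − 1/RR.
PN = (1.34 − 1) / 1.34 = 0.34 / 1.34 ≈ 0.2537

PN ≈ 0.254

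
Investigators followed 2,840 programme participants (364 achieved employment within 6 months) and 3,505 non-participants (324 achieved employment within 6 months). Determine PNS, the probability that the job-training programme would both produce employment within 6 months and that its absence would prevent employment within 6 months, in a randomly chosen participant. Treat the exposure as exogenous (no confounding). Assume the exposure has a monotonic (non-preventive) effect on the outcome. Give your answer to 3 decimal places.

PNS ≈ 0.036

p₁ = P(outcome | exposed) = 364/2840 = 0.12817
p₀ = P(outcome | unexposed) = 324/3505 = 0.092439
Under exogeneity and monotonicity, PNS = p₁ − p₀.
PNS = 0.12817 − 0.092439 = 0.03573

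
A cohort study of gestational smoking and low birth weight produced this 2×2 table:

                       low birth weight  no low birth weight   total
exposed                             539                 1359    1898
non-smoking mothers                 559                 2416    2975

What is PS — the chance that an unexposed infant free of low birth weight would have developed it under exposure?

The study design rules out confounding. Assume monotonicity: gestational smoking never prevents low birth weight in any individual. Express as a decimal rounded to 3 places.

PS ≈ 0.118

p₁ = P(outcome | exposed) = 539/1898 = 0.28398
p₀ = P(outcome | unexposed) = 559/2975 = 0.1879
Under exogeneity and monotonicity, PS = (p₁ − p₀)/(1 − p₀).
PS = (0.28398 − 0.1879) / 0.8121 ≈ 0.1183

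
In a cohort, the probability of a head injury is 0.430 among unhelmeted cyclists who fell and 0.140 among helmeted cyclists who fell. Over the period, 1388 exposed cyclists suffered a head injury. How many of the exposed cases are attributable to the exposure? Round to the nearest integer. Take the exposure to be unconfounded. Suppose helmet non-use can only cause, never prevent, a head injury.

Let p₁ = 0.43, p₀ = 0.14.
PN = (p₁ − p₀)/p₁ = (0.43 − 0.14) / 0.43 ≈ 0.67442.
Attributable cases ≈ PN × (exposed cases) = 0.67442 × 1388 ≈ 936.09.

about 936 cases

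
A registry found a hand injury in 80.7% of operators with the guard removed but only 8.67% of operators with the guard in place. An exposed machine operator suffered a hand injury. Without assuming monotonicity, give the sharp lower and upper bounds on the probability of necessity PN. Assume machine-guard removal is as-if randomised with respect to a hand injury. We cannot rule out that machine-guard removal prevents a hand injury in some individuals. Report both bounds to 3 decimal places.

0.893 ≤ PN ≤ 1.000

p₁ = 0.807, p₀ = 0.0867.
Under exogeneity alone the bounds on PN are max{0,(p₁−p₀)/p₁} ≤ PN ≤ min{1,(1−p₀)/p₁}.
  lower = (p₁ − p₀)/p₁ = 0.7203 / 0.807 ≈ 0.8926
  upper = min{1, (1 − p₀)/p₁} = 0.9133 / 0.807 ≈ 1.1317 → capped at 1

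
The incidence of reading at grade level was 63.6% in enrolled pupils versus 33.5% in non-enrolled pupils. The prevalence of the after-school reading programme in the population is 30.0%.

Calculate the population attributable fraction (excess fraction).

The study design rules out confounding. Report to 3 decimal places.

p₁ = 0.636, p₀ = 0.335.
Overall risk P(Y=1) = π·p₁ + (1−π)·p₀ = 0.3×0.636 + 0.7×0.335 = 0.4253.
Under exogeneity, PAF = [P(Y=1) − p₀] / P(Y=1).
PAF = (0.4253 − 0.335) / 0.4253 ≈ 0.2123

PAF ≈ 0.212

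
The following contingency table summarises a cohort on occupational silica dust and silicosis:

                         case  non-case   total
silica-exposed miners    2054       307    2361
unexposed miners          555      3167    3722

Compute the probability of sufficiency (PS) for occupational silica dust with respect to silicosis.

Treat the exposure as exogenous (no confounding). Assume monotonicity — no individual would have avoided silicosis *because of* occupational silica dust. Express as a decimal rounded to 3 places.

p₁ = P(outcome | exposed) = 2054/2361 = 0.86997
p₀ = P(outcome | unexposed) = 555/3722 = 0.14911
Under exogeneity and monotonicity, PS = (p₁ − p₀) / (1 − p₀).
PS = (0.86997 − 0.14911) / (1 − 0.14911) = 0.72086 / 0.85089 ≈ 0.8472

PS ≈ 0.847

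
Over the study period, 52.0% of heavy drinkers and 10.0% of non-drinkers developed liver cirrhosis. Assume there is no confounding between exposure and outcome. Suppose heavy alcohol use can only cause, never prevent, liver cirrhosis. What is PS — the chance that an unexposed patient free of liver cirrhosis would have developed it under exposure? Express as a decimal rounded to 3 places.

p₁ = 0.52, p₀ = 0.1.
Under exogeneity and monotonicity, PS = (p₁ − p₀) / (1 − p₀).
PS = (0.52 − 0.1) / (1 − 0.1) = 0.42 / 0.9 ≈ 0.4667

PS ≈ 0.467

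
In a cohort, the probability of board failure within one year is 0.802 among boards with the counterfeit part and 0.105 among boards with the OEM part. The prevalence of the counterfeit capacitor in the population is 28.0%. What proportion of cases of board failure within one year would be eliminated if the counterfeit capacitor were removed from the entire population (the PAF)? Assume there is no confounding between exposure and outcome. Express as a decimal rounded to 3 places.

PAF ≈ 0.650

Let p₁ = 0.802, p₀ = 0.105.
Overall risk P(Y=1) = π·p₁ + (1−π)·p₀ = 0.28×0.802 + 0.72×0.105 = 0.30016.
Under exogeneity, PAF = [P(Y=1) − p₀] / P(Y=1).
PAF = (0.30016 − 0.105) / 0.30016 ≈ 0.6502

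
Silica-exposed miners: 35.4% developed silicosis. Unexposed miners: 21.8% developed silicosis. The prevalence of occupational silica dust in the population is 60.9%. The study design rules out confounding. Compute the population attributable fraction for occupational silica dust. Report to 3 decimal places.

p₁ = 0.354, p₀ = 0.218.
Overall risk P(Y=1) = π·p₁ + (1−π)·p₀ = 0.609×0.354 + 0.391×0.218 = 0.30082.
Under exogeneity, PAF = [P(Y=1) − p₀] / P(Y=1).
PAF = (0.30082 − 0.218) / 0.30082 ≈ 0.2753

PAF ≈ 0.275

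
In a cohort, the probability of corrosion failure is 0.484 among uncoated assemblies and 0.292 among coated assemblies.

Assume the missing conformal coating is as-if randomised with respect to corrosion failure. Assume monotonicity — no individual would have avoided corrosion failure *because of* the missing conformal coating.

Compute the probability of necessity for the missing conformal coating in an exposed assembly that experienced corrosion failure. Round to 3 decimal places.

Let p₁ = 0.484, p₀ = 0.292.
Under exogeneity and monotonicity, PN = (p₁ − p₀) / p₁.
PN = (0.484 − 0.292) / 0.484 = 0.192 / 0.484 ≈ 0.3967

PN ≈ 0.397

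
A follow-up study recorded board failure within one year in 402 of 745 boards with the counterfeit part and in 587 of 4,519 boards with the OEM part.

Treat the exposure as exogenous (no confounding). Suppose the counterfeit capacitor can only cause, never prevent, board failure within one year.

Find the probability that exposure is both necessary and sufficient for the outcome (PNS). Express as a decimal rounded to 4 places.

p₁ = P(outcome | exposed) = 402/745 = 0.5396
p₀ = P(outcome | unexposed) = 587/4519 = 0.1299
Under exogeneity and monotonicity, PNS = p₁ − p₀.
PNS = 0.5396 − 0.1299 = 0.4097

PNS ≈ 0.4097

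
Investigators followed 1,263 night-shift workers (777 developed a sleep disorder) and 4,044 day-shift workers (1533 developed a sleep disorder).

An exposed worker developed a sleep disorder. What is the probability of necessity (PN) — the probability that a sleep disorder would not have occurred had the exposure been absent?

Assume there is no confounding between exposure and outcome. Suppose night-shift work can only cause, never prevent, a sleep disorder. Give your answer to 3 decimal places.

PN ≈ 0.384

p₁ = P(outcome | exposed) = 777/1263 = 0.6152
p₀ = P(outcome | unexposed) = 1533/4044 = 0.37908
Under exogeneity and monotonicity, PN = (p₁ − p₀) / p₁.
PN = (0.6152 − 0.37908) / 0.6152 = 0.23612 / 0.6152 ≈ 0.3838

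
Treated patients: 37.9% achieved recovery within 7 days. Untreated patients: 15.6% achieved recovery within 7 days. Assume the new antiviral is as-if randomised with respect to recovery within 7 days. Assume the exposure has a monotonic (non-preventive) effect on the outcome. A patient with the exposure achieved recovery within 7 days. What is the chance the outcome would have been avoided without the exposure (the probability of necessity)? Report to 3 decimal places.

p₁ = 0.379, p₀ = 0.156.
Under exogeneity and monotonicity, PN = (p₁ − p₀) / p₁.
PN = (0.379 − 0.156) / 0.379 = 0.223 / 0.379 ≈ 0.5884

PN ≈ 0.588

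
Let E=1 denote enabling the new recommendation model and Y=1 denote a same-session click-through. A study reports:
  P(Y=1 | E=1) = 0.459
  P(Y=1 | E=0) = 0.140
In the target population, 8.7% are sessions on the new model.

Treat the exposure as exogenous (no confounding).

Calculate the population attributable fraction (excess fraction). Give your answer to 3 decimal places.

PAF ≈ 0.165

Let p₁ = 0.459, p₀ = 0.14.
Overall risk P(Y=1) = π·p₁ + (1−π)·p₀ = 0.087×0.459 + 0.913×0.14 = 0.16775.
Under exogeneity, PAF = [P(Y=1) − p₀] / P(Y=1).
PAF = (0.16775 − 0.14) / 0.16775 ≈ 0.1654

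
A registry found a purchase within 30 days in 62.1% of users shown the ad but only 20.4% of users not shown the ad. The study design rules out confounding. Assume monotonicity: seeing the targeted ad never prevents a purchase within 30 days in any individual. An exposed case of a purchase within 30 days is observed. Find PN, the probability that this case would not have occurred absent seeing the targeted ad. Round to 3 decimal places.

p₁ = 0.621, p₀ = 0.204.
Under exogeneity and monotonicity, PN = (p₁ − p₀) / p₁.
PN = (0.621 − 0.204) / 0.621 = 0.417 / 0.621 ≈ 0.6715

PN ≈ 0.671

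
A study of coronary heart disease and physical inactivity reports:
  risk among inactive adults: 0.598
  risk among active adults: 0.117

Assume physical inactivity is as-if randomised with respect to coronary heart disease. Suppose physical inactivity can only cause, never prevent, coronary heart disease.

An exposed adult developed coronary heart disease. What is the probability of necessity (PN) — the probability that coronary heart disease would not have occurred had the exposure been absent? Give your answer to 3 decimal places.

PN ≈ 0.804

Let p₁ = 0.598, p₀ = 0.117.
Under exogeneity and monotonicity, PN = (p₁ − p₀) / p₁.
PN = (0.598 − 0.117) / 0.598 = 0.481 / 0.598 ≈ 0.8043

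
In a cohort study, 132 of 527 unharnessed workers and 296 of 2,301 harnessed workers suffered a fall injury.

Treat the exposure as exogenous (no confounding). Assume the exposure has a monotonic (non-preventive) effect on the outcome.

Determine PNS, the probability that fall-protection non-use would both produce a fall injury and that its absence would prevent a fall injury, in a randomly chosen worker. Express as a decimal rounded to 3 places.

PNS ≈ 0.122

p₁ = P(outcome | exposed) = 132/527 = 0.25047
p₀ = P(outcome | unexposed) = 296/2301 = 0.12864
Under exogeneity and monotonicity, PNS = p₁ − p₀.
PNS = 0.25047 − 0.12864 = 0.12183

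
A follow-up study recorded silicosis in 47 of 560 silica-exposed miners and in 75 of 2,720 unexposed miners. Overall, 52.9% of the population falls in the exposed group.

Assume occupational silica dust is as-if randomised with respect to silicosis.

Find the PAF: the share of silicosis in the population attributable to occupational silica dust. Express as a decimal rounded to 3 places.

p₁ = P(outcome | exposed) = 47/560 = 0.083929
p₀ = P(outcome | unexposed) = 75/2720 = 0.027574
Overall risk P(Y=1) = π·p₁ + (1−π)·p₀ = 0.529×0.083929 + 0.471×0.027574 = 0.057385.
Under exogeneity, PAF = [P(Y=1) − p₀] / P(Y=1).
PAF = (0.057385 − 0.027574) / 0.057385 ≈ 0.5195

PAF ≈ 0.520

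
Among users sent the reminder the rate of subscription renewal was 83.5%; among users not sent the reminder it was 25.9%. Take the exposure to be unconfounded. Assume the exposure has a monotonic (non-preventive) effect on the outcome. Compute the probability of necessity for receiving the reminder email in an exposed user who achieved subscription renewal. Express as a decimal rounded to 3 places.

p₁ = 0.835, p₀ = 0.259.
Under exogeneity and monotonicity, PN = (p₁ − p₀) / p₁.
PN = (0.835 − 0.259) / 0.835 = 0.576 / 0.835 ≈ 0.6898

PN ≈ 0.690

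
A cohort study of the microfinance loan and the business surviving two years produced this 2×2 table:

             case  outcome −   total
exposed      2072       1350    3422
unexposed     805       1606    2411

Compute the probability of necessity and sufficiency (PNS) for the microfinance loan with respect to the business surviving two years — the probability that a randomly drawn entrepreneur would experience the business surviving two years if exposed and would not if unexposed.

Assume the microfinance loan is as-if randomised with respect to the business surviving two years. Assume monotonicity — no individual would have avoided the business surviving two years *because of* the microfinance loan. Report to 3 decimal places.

p₁ = P(outcome | exposed) = 2072/3422 = 0.60549
p₀ = P(outcome | unexposed) = 805/2411 = 0.33389
Under exogeneity and monotonicity, PNS = p₁ − p₀.
PNS = 0.60549 − 0.33389 = 0.27161

PNS ≈ 0.272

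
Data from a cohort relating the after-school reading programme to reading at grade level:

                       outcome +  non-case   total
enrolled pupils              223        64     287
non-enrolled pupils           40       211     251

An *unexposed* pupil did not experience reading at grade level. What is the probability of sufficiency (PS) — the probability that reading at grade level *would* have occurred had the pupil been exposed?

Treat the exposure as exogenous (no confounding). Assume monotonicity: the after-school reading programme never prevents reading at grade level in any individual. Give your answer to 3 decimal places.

p₁ = P(outcome | exposed) = 223/287 = 0.777
p₀ = P(outcome | unexposed) = 40/251 = 0.15936
Under exogeneity and monotonicity, PS = (p₁ − p₀)/(1 − p₀).
PS = (0.777 − 0.15936) / 0.84064 ≈ 0.7347

PS ≈ 0.735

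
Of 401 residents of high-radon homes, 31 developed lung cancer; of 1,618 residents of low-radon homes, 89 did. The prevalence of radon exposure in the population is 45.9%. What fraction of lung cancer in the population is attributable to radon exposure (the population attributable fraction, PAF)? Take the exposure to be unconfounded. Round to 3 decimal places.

PAF ≈ 0.157

p₁ = P(outcome | exposed) = 31/401 = 0.077307
p₀ = P(outcome | unexposed) = 89/1618 = 0.055006
Overall risk P(Y=1) = π·p₁ + (1−π)·p₀ = 0.459×0.077307 + 0.541×0.055006 = 0.065242.
Under exogeneity, PAF = [P(Y=1) − p₀] / P(Y=1).
PAF = (0.065242 − 0.055006) / 0.065242 ≈ 0.1569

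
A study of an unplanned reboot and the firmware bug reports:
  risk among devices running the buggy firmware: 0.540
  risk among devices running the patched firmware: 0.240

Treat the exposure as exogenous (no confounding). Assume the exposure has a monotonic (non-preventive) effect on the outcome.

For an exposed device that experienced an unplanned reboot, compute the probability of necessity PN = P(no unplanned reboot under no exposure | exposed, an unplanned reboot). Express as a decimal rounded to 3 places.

PN ≈ 0.556

Let p₁ = 0.54, p₀ = 0.24.
Under exogeneity and monotonicity, PN = (p₁ − p₀) / p₁.
PN = (0.54 − 0.24) / 0.54 = 0.3 / 0.54 ≈ 0.5556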